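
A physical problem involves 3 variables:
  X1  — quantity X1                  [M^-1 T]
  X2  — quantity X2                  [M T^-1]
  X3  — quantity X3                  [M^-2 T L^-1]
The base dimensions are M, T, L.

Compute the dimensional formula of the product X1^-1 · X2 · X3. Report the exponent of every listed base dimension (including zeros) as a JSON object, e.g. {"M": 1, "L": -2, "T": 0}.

Exponent matrix [M,T,L] × [X1,X2,X3]:
  M: [-1  1 -2]
  T: [ 1 -1  1]
  L: [ 0  0 -1]
  [M]: (-1)·-1+(1)·1+(1)·-2 = 0
  [T]: (-1)·1+(1)·-1+(1)·1 = -1
  [L]: (-1)·0+(1)·0+(1)·-1 = -1
⇒ T^-1 L^-1

{"M": 0, "T": -1, "L": -1}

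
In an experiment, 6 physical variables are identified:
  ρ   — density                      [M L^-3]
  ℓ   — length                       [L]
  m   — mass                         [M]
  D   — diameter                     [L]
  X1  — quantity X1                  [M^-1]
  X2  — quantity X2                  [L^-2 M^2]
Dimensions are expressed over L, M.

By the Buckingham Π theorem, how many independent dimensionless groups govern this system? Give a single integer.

Write exponents as rows L,M / cols ρ,ℓ,m,D,X1,X2:
  L: [-3  1  0  1  0 -2]
  M: [ 1  0  1  0 -1  2]
Echelon form has 2 nonzero rows (pivots: ρ,ℓ)
6 vars − rank 2 = 4 Π groups

4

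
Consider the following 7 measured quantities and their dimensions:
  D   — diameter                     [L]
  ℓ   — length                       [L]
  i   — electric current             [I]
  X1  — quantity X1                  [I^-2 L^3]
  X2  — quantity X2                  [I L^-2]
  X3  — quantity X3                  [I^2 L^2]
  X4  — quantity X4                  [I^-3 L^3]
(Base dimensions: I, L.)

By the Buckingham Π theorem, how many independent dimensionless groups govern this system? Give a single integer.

5

Write exponents as rows I,L / cols D,ℓ,i,X1,X2,X3,X4:
  I: [ 0  0  1 -2  1  2 -3]
  L: [ 1  1  0  3 -2  2  3]
Echelon form has 2 nonzero rows (pivots: D,i)
7 vars − rank 2 = 5 Π groups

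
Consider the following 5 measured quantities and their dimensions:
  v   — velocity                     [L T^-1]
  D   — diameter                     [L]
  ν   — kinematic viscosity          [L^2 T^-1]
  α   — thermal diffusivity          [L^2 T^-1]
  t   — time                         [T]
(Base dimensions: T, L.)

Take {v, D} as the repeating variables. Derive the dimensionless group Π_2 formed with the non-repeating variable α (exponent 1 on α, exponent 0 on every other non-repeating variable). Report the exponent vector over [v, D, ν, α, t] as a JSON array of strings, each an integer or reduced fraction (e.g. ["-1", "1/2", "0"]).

Write exponents as rows T,L / cols v,D,ν,α,t:
  T: [-1  0 -1 -1  1]
  L: [ 1  1  2  2  0]
Echelon form has 2 nonzero rows (pivots: v,D)
Pivot set = {v,D}, free = {ν,α,t}
RREF:
  r0: [   1    0    1    1   -1]
  r1: [   0    1    1    1    1]
Fix exponent of α at 1, ν at 0, t at 0; solve each RREF row for its pivot's exponent:
  r0: exp(v) + (1)·1 = 0 ⇒ exp(v) = -1
  r1: exp(D) + (1)·1 = 0 ⇒ exp(D) = -1
Π_2 = v^-1 · D^-1 · α

["-1", "-1", "0", "1", "0"]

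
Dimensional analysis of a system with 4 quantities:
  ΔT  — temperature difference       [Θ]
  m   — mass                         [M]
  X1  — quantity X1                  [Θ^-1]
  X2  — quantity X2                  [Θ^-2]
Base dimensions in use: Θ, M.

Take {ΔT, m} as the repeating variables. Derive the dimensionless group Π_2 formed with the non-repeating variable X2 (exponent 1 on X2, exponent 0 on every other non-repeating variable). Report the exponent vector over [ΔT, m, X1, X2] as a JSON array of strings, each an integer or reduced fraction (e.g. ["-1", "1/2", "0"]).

Dimensional matrix (Θ×M by ΔT×m×X1×X2):
  Θ: [ 1  0 -1 -2]
  M: [ 0  1  0  0]
RREF → pivots at {ΔT,m} ⇒ r = 2
Pivot set = {ΔT,m}, free = {X1,X2}
RREF:
  r0: [   1    0   -1   -2]
  r1: [   0    1    0    0]
Fix exponent of X2 at 1, X1 at 0; solve each RREF row for its pivot's exponent:
  r0: exp(ΔT) + (-2)·1 = 0 ⇒ exp(ΔT) = 2
  r1: exp(m) + (0)·1 = 0 ⇒ exp(m) = 0
Π_2 = ΔT^2 · X2

["2", "0", "0", "1"]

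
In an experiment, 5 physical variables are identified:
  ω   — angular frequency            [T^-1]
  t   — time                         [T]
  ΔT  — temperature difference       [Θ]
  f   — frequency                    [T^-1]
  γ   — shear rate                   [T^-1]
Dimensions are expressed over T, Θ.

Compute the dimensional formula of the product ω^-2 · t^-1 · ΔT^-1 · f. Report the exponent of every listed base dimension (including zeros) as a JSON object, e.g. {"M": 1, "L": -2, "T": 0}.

{"T": 0, "Θ": -1}

Exponent matrix [T,Θ] × [ω,t,ΔT,f,γ]:
  T: [-1  1  0 -1 -1]
  Θ: [ 0  0  1  0  0]
  [T]: (-2)·-1+(-1)·1+(-1)·0+(1)·-1 = 0
  [Θ]: (-2)·0+(-1)·0+(-1)·1+(1)·0 = -1
⇒ Θ^-1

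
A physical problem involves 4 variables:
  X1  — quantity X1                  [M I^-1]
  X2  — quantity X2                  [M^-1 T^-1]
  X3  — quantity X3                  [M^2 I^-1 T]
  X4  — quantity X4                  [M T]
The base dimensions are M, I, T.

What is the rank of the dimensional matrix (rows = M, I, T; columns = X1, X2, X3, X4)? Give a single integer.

2

Write exponents as rows M,I,T / cols X1,X2,X3,X4:
  M: [ 1 -1  2  1]
  I: [-1  0 -1  0]
  T: [ 0 -1  1  1]
Echelon form has 2 nonzero rows (pivots: X1,X2)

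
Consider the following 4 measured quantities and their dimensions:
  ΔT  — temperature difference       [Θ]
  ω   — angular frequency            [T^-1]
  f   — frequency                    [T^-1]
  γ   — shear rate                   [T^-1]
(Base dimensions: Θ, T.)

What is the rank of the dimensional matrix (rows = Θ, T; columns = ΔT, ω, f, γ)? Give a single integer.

Write exponents as rows Θ,T / cols ΔT,ω,f,γ:
  Θ: [ 1  0  0  0]
  T: [ 0 -1 -1 -1]
RREF → pivots at {ΔT,ω} ⇒ r = 2

2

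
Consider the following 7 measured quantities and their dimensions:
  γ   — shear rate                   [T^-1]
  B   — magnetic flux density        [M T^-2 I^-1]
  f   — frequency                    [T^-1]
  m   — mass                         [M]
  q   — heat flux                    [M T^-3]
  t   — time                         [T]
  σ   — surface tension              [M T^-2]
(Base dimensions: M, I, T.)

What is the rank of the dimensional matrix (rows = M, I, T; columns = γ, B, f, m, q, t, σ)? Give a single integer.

Write exponents as rows M,I,T / cols γ,B,f,m,q,t,σ:
  M: [ 0  1  0  1  1  0  1]
  I: [ 0 -1  0  0  0  0  0]
  T: [-1 -2 -1  0 -3  1 -2]
Row reduction gives pivot columns γ,B,m; rank = 3

3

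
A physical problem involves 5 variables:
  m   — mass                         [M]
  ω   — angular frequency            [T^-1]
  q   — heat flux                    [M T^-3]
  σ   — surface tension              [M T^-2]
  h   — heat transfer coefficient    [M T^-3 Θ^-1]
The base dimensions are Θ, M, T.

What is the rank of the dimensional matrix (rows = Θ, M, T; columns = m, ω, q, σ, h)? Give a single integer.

Exponent matrix [Θ,M,T] × [m,ω,q,σ,h]:
  Θ: [ 0  0  0  0 -1]
  M: [ 1  0  1  1  1]
  T: [ 0 -1 -3 -2 -3]
RREF → pivots at {m,ω,h} ⇒ r = 3

3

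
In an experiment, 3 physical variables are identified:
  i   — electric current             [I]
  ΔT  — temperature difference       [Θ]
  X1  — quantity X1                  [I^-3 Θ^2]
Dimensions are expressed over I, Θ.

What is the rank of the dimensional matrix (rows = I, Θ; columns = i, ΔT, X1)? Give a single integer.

Exponent matrix [I,Θ] × [i,ΔT,X1]:
  I: [ 1  0 -3]
  Θ: [ 0  1  2]
Row reduction gives pivot columns i,ΔT; rank = 2

2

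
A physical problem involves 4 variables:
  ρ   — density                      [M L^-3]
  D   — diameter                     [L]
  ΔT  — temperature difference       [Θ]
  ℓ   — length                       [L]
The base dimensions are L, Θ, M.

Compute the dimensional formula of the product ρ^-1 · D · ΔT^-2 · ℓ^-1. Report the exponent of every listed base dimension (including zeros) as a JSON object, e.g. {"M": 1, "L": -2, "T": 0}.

{"L": 3, "Θ": -2, "M": -1}

Dimensional matrix (L×Θ×M by ρ×D×ΔT×ℓ):
  L: [-3  1  0  1]
  Θ: [ 0  0  1  0]
  M: [ 1  0  0  0]
  [L]: (-1)·-3+(1)·1+(-2)·0+(-1)·1 = 3
  [Θ]: (-1)·0+(1)·0+(-2)·1+(-1)·0 = -2
  [M]: (-1)·1+(1)·0+(-2)·0+(-1)·0 = -1
⇒ L^3 Θ^-2 M^-1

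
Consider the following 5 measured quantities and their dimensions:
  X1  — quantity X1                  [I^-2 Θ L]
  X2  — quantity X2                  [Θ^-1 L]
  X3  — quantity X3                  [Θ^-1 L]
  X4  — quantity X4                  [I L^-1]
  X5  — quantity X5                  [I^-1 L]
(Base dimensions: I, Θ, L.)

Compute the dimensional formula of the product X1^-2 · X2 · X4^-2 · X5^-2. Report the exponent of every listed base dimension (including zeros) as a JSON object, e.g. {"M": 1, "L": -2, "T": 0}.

Write exponents as rows I,Θ,L / cols X1,X2,X3,X4,X5:
  I: [-2  0  0  1 -1]
  Θ: [ 1 -1 -1  0  0]
  L: [ 1  1  1 -1  1]
  [I]: (-2)·-2+(1)·0+(-2)·1+(-2)·-1 = 4
  [Θ]: (-2)·1+(1)·-1+(-2)·0+(-2)·0 = -3
  [L]: (-2)·1+(1)·1+(-2)·-1+(-2)·1 = -1
⇒ I^4 Θ^-3 L^-1

{"I": 4, "Θ": -3, "L": -1}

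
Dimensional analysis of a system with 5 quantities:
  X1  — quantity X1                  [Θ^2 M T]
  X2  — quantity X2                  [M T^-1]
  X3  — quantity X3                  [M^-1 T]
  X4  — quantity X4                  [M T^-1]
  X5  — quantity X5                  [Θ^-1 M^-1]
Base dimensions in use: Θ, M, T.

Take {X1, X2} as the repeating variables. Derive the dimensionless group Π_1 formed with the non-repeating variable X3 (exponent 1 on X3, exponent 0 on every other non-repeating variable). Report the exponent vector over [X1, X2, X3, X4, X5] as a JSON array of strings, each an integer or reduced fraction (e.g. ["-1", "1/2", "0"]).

["0", "1", "1", "0", "0"]

Dimensional matrix (Θ×M×T by X1×X2×X3×X4×X5):
  Θ: [ 2  0  0  0 -1]
  M: [ 1  1 -1  1 -1]
  T: [ 1 -1  1 -1  0]
Echelon form has 2 nonzero rows (pivots: X1,X2)
Repeat: X1,X2; free: X3,X4,X5
RREF:
  r0: [   1    0    0    0 -1/2]
  r1: [   0    1   -1    1 -1/2]
  r2: [   0    0    0    0    0]
Fix exponent of X3 at 1, X4 at 0, X5 at 0; solve each RREF row for its pivot's exponent:
  r0: exp(X1) + (0)·1 = 0 ⇒ exp(X1) = 0
  r1: exp(X2) + (-1)·1 = 0 ⇒ exp(X2) = 1
Π_1 = X2 · X3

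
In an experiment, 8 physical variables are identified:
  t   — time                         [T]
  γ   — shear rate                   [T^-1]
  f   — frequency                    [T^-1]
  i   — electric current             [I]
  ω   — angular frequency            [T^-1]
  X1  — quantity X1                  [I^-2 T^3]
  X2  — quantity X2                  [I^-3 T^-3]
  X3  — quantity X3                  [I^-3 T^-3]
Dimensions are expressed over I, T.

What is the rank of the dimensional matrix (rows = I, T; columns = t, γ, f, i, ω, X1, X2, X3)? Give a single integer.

Dimensional matrix (I×T by t×γ×f×i×ω×X1×X2×X3):
  I: [ 0  0  0  1  0 -2 -3 -3]
  T: [ 1 -1 -1  0 -1  3 -3 -3]
RREF → pivots at {t,i} ⇒ r = 2

2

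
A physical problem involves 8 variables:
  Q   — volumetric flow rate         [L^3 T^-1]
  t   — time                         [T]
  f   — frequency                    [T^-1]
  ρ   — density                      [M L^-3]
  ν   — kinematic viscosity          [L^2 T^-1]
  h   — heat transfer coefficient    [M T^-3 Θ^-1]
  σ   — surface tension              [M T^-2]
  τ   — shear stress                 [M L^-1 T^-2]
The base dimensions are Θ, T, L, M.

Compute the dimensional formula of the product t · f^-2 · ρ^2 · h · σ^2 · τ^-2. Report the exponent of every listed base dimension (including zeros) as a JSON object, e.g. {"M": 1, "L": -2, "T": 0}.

{"Θ": -1, "T": 0, "L": -4, "M": 3}

Write exponents as rows Θ,T,L,M / cols Q,t,f,ρ,ν,h,σ,τ:
  Θ: [ 0  0  0  0  0 -1  0  0]
  T: [-1  1 -1  0 -1 -3 -2 -2]
  L: [ 3  0  0 -3  2  0  0 -1]
  M: [ 0  0  0  1  0  1  1  1]
  [Θ]: (1)·0+(-2)·0+(2)·0+(1)·-1+(2)·0+(-2)·0 = -1
  [T]: (1)·1+(-2)·-1+(2)·0+(1)·-3+(2)·-2+(-2)·-2 = 0
  [L]: (1)·0+(-2)·0+(2)·-3+(1)·0+(2)·0+(-2)·-1 = -4
  [M]: (1)·0+(-2)·0+(2)·1+(1)·1+(2)·1+(-2)·1 = 3
⇒ Θ^-1 L^-4 M^3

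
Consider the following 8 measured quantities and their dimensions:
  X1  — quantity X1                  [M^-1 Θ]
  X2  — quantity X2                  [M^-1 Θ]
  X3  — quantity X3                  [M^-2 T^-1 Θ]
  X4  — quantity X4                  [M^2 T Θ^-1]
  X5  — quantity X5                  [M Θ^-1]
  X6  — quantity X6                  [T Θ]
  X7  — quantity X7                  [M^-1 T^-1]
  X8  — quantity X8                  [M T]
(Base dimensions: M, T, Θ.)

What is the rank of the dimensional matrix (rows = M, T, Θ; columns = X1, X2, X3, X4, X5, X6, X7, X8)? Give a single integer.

2

Write exponents as rows M,T,Θ / cols X1,X2,X3,X4,X5,X6,X7,X8:
  M: [-1 -1 -2  2  1  0 -1  1]
  T: [ 0  0 -1  1  0  1 -1  1]
  Θ: [ 1  1  1 -1 -1  1  0  0]
Row reduction gives pivot columns X1,X3; rank = 2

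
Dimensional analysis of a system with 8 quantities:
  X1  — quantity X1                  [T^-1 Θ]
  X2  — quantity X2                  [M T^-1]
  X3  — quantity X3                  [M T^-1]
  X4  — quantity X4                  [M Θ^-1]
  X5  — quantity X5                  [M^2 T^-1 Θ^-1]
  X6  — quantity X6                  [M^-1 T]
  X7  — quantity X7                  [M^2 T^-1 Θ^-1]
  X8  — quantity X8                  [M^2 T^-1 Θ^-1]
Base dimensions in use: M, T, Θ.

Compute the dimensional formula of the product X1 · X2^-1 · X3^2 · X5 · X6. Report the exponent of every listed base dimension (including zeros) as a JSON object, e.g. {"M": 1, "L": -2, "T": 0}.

Exponent matrix [M,T,Θ] × [X1,X2,X3,X4,X5,X6,X7,X8]:
  M: [ 0  1  1  1  2 -1  2  2]
  T: [-1 -1 -1  0 -1  1 -1 -1]
  Θ: [ 1  0  0 -1 -1  0 -1 -1]
  [M]: (1)·0+(-1)·1+(2)·1+(1)·2+(1)·-1 = 2
  [T]: (1)·-1+(-1)·-1+(2)·-1+(1)·-1+(1)·1 = -2
  [Θ]: (1)·1+(-1)·0+(2)·0+(1)·-1+(1)·0 = 0
⇒ M^2 T^-2

{"M": 2, "T": -2, "Θ": 0}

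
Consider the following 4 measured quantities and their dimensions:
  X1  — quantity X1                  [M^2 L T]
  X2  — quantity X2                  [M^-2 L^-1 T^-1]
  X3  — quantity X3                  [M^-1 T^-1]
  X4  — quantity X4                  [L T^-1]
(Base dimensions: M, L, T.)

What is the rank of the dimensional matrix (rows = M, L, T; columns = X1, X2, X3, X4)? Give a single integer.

2

Dimensional matrix (M×L×T by X1×X2×X3×X4):
  M: [ 2 -2 -1  0]
  L: [ 1 -1  0  1]
  T: [ 1 -1 -1 -1]
RREF → pivots at {X1,X3} ⇒ r = 2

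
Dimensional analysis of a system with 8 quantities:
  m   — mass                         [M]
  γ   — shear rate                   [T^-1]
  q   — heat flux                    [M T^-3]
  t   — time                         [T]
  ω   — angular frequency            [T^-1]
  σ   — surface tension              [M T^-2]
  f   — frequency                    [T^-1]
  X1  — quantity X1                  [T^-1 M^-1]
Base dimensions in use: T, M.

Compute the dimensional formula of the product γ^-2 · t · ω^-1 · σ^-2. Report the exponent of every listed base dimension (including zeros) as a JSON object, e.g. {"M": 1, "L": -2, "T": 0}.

{"T": 8, "M": -2}

Exponent matrix [T,M] × [m,γ,q,t,ω,σ,f,X1]:
  T: [ 0 -1 -3  1 -1 -2 -1 -1]
  M: [ 1  0  1  0  0  1  0 -1]
  [T]: (-2)·-1+(1)·1+(-1)·-1+(-2)·-2 = 8
  [M]: (-2)·0+(1)·0+(-1)·0+(-2)·1 = -2
⇒ T^8 M^-2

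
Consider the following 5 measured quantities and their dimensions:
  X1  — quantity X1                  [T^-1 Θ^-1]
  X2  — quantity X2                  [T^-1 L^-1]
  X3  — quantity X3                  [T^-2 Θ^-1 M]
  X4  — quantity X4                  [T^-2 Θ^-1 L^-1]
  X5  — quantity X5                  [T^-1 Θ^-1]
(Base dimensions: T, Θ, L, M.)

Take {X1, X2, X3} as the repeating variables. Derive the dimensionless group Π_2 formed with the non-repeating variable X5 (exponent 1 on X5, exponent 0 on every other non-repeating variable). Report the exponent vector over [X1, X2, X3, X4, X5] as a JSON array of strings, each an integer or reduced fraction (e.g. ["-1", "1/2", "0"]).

["-1", "0", "0", "0", "1"]

Write exponents as rows T,Θ,L,M / cols X1,X2,X3,X4,X5:
  T: [-1 -1 -2 -2 -1]
  Θ: [-1  0 -1 -1 -1]
  L: [ 0 -1  0 -1  0]
  M: [ 0  0  1  0  0]
RREF → pivots at {X1,X2,X3} ⇒ r = 3
Pivot set = {X1,X2,X3}, free = {X4,X5}
RREF:
  r0: [   1    0    0    1    1]
  r1: [   0    1    0    1    0]
  r2: [   0    0    1    0    0]
  r3: [   0    0    0    0    0]
Fix exponent of X5 at 1, X4 at 0; solve each RREF row for its pivot's exponent:
  r0: exp(X1) + (1)·1 = 0 ⇒ exp(X1) = -1
  r1: exp(X2) + (0)·1 = 0 ⇒ exp(X2) = 0
  r2: exp(X3) + (0)·1 = 0 ⇒ exp(X3) = 0
Π_2 = X1^-1 · X5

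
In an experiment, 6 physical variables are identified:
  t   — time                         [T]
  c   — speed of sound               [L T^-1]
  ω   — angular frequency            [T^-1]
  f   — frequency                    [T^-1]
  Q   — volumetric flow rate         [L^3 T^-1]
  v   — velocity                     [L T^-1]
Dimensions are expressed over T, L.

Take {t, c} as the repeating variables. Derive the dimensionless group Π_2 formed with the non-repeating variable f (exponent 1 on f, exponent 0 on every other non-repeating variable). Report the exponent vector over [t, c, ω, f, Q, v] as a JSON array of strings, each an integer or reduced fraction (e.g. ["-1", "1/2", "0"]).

Exponent matrix [T,L] × [t,c,ω,f,Q,v]:
  T: [ 1 -1 -1 -1 -1 -1]
  L: [ 0  1  0  0  3  1]
RREF → pivots at {t,c} ⇒ r = 2
Repeat: t,c; free: ω,f,Q,v
RREF:
  r0: [   1    0   -1   -1    2    0]
  r1: [   0    1    0    0    3    1]
Fix exponent of f at 1, ω at 0, Q at 0, v at 0; solve each RREF row for its pivot's exponent:
  r0: exp(t) + (-1)·1 = 0 ⇒ exp(t) = 1
  r1: exp(c) + (0)·1 = 0 ⇒ exp(c) = 0
Π_2 = t · f

["1", "0", "0", "1", "0", "0"]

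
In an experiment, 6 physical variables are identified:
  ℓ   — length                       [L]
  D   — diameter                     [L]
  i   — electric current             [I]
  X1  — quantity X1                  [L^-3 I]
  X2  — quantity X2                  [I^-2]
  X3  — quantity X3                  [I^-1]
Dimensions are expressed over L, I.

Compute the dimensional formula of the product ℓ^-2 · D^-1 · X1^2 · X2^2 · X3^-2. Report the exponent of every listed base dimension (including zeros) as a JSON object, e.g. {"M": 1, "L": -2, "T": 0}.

{"L": -9, "I": 0}

Dimensional matrix (L×I by ℓ×D×i×X1×X2×X3):
  L: [ 1  1  0 -3  0  0]
  I: [ 0  0  1  1 -2 -1]
  [L]: (-2)·1+(-1)·1+(2)·-3+(2)·0+(-2)·0 = -9
  [I]: (-2)·0+(-1)·0+(2)·1+(2)·-2+(-2)·-1 = 0
⇒ L^-9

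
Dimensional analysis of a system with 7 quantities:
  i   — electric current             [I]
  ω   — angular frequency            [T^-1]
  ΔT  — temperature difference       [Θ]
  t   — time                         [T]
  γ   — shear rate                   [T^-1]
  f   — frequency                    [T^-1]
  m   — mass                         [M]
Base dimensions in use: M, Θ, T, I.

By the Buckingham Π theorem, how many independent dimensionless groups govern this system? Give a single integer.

3

Write exponents as rows M,Θ,T,I / cols i,ω,ΔT,t,γ,f,m:
  M: [ 0  0  0  0  0  0  1]
  Θ: [ 0  0  1  0  0  0  0]
  T: [ 0 -1  0  1 -1 -1  0]
  I: [ 1  0  0  0  0  0  0]
Echelon form has 4 nonzero rows (pivots: i,ω,ΔT,m)
Π count = n − r = 7 − 4 = 3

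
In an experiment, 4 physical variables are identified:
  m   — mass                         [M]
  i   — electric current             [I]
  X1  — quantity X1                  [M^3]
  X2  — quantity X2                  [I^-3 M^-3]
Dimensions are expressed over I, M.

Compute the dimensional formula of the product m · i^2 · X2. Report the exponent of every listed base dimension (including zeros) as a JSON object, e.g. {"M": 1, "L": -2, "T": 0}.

{"I": -1, "M": -2}

Dimensional matrix (I×M by m×i×X1×X2):
  I: [ 0  1  0 -3]
  M: [ 1  0  3 -3]
  [I]: (1)·0+(2)·1+(1)·-3 = -1
  [M]: (1)·1+(2)·0+(1)·-3 = -2
⇒ I^-1 M^-2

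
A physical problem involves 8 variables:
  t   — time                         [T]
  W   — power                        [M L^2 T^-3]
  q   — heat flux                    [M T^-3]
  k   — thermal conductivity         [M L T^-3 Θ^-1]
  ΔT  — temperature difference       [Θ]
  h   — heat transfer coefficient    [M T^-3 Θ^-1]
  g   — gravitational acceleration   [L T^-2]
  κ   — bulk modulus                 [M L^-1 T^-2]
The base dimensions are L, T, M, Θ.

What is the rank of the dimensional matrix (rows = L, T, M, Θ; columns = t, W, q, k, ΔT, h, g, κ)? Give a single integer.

Dimensional matrix (L×T×M×Θ by t×W×q×k×ΔT×h×g×κ):
  L: [ 0  2  0  1  0  0  1 -1]
  T: [ 1 -3 -3 -3  0 -3 -2 -2]
  M: [ 0  1  1  1  0  1  0  1]
  Θ: [ 0  0  0 -1  1 -1  0  0]
RREF → pivots at {t,W,q,k} ⇒ r = 4

4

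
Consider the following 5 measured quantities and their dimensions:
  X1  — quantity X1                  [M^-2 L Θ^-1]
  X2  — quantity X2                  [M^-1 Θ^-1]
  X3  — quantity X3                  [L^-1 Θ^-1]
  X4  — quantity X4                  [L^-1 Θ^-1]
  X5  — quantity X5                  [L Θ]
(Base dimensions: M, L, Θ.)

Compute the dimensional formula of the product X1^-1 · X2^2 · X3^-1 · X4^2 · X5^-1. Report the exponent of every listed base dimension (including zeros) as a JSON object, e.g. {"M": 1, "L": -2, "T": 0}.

Exponent matrix [M,L,Θ] × [X1,X2,X3,X4,X5]:
  M: [-2 -1  0  0  0]
  L: [ 1  0 -1 -1  1]
  Θ: [-1 -1 -1 -1  1]
  [M]: (-1)·-2+(2)·-1+(-1)·0+(2)·0+(-1)·0 = 0
  [L]: (-1)·1+(2)·0+(-1)·-1+(2)·-1+(-1)·1 = -3
  [Θ]: (-1)·-1+(2)·-1+(-1)·-1+(2)·-1+(-1)·1 = -3
⇒ L^-3 Θ^-3

{"M": 0, "L": -3, "Θ": -3}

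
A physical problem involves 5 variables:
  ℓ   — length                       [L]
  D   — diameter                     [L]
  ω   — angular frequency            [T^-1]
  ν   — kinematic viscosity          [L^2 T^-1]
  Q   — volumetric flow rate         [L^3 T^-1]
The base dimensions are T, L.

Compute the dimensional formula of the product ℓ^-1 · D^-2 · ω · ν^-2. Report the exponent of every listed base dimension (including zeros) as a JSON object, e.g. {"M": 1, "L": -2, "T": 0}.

Dimensional matrix (T×L by ℓ×D×ω×ν×Q):
  T: [ 0  0 -1 -1 -1]
  L: [ 1  1  0  2  3]
  [T]: (-1)·0+(-2)·0+(1)·-1+(-2)·-1 = 1
  [L]: (-1)·1+(-2)·1+(1)·0+(-2)·2 = -7
⇒ T L^-7

{"T": 1, "L": -7}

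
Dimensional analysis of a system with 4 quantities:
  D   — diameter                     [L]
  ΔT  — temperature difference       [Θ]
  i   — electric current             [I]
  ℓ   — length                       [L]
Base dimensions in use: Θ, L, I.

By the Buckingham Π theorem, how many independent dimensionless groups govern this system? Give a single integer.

Write exponents as rows Θ,L,I / cols D,ΔT,i,ℓ:
  Θ: [ 0  1  0  0]
  L: [ 1  0  0  1]
  I: [ 0  0  1  0]
Echelon form has 3 nonzero rows (pivots: D,ΔT,i)
Π count = n − r = 4 − 3 = 1

1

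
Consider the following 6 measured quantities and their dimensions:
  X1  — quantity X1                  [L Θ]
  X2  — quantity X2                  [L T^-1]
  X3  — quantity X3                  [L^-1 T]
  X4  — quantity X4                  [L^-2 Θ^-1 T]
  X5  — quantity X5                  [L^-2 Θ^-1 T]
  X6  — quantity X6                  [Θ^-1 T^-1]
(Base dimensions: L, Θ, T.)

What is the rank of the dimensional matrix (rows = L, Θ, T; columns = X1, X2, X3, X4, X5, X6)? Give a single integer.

Write exponents as rows L,Θ,T / cols X1,X2,X3,X4,X5,X6:
  L: [ 1  1 -1 -2 -2  0]
  Θ: [ 1  0  0 -1 -1 -1]
  T: [ 0 -1  1  1  1 -1]
RREF → pivots at {X1,X2} ⇒ r = 2

2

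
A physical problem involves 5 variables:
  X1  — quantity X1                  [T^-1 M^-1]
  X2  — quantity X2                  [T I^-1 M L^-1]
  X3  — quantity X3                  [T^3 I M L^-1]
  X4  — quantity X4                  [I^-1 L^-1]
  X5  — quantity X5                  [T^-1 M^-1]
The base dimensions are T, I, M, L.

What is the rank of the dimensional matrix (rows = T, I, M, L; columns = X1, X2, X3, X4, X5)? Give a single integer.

Dimensional matrix (T×I×M×L by X1×X2×X3×X4×X5):
  T: [-1  1  3  0 -1]
  I: [ 0 -1  1 -1  0]
  M: [-1  1  1  0 -1]
  L: [ 0 -1 -1 -1  0]
Row reduction gives pivot columns X1,X2,X3; rank = 3

3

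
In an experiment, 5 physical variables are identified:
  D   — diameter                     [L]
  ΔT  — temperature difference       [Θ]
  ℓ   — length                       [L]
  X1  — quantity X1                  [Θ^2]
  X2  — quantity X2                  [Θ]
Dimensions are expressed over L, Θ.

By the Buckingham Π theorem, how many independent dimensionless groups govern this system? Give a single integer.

Write exponents as rows L,Θ / cols D,ΔT,ℓ,X1,X2:
  L: [ 1  0  1  0  0]
  Θ: [ 0  1  0  2  1]
Row reduction gives pivot columns D,ΔT; rank = 2
Π count = n − r = 5 − 2 = 3

3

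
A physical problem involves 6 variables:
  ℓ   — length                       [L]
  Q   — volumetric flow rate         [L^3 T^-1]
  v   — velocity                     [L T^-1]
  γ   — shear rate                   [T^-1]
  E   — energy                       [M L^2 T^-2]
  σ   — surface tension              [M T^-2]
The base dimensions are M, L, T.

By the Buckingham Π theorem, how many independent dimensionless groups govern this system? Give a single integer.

Write exponents as rows M,L,T / cols ℓ,Q,v,γ,E,σ:
  M: [ 0  0  0  0  1  1]
  L: [ 1  3  1  0  2  0]
  T: [ 0 -1 -1 -1 -2 -2]
Row reduction gives pivot columns ℓ,Q,E; rank = 3
n=6, r=3 ⇒ 3 dimensionless groups

3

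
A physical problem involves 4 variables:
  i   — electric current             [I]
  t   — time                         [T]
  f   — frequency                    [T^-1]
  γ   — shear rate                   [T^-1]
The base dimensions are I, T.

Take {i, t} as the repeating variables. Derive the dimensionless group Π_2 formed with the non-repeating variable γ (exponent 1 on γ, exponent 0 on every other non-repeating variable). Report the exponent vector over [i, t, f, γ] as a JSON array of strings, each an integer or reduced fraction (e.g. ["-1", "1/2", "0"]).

Exponent matrix [I,T] × [i,t,f,γ]:
  I: [ 1  0  0  0]
  T: [ 0  1 -1 -1]
Row reduction gives pivot columns i,t; rank = 2
Pivot set = {i,t}, free = {f,γ}
RREF:
  r0: [   1    0    0    0]
  r1: [   0    1   -1   -1]
Fix exponent of γ at 1, f at 0; solve each RREF row for its pivot's exponent:
  r0: exp(i) + (0)·1 = 0 ⇒ exp(i) = 0
  r1: exp(t) + (-1)·1 = 0 ⇒ exp(t) = 1
Π_2 = t · γ

["0", "1", "0", "1"]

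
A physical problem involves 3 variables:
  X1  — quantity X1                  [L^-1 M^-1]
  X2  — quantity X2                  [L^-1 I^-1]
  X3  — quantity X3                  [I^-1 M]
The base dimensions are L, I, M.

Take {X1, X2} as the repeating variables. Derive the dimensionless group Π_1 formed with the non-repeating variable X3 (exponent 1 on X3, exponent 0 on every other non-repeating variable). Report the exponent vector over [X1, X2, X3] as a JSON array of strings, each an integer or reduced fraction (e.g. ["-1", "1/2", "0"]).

Exponent matrix [L,I,M] × [X1,X2,X3]:
  L: [-1 -1  0]
  I: [ 0 -1 -1]
  M: [-1  0  1]
Row reduction gives pivot columns X1,X2; rank = 2
Repeat: X1,X2; free: X3
RREF:
  r0: [   1    0   -1]
  r1: [   0    1    1]
  r2: [   0    0    0]
Fix exponent of X3 at 1; solve each RREF row for its pivot's exponent:
  r0: exp(X1) + (-1)·1 = 0 ⇒ exp(X1) = 1
  r1: exp(X2) + (1)·1 = 0 ⇒ exp(X2) = -1
Π_1 = X1 · X2^-1 · X3

["1", "-1", "1"]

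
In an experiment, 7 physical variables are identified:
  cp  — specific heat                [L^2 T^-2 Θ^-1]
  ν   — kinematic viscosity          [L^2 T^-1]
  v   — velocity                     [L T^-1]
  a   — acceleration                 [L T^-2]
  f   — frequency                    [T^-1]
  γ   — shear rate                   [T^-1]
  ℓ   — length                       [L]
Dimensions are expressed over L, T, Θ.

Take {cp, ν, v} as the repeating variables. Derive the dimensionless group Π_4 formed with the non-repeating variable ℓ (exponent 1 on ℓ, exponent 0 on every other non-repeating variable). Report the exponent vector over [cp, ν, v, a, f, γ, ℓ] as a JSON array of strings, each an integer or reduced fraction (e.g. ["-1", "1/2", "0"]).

Dimensional matrix (L×T×Θ by cp×ν×v×a×f×γ×ℓ):
  L: [ 2  2  1  1  0  0  1]
  T: [-2 -1 -1 -2 -1 -1  0]
  Θ: [-1  0  0  0  0  0  0]
Row reduction gives pivot columns cp,ν,v; rank = 3
Repeat: cp,ν,v; free: a,f,γ,ℓ
RREF:
  r0: [   1    0    0    0    0    0    0]
  r1: [   0    1    0   -1   -1   -1    1]
  r2: [   0    0    1    3    2    2   -1]
Fix exponent of ℓ at 1, a at 0, f at 0, γ at 0; solve each RREF row for its pivot's exponent:
  r0: exp(cp) + (0)·1 = 0 ⇒ exp(cp) = 0
  r1: exp(ν) + (1)·1 = 0 ⇒ exp(ν) = -1
  r2: exp(v) + (-1)·1 = 0 ⇒ exp(v) = 1
Π_4 = ν^-1 · v · ℓ

["0", "-1", "1", "0", "0", "0", "1"]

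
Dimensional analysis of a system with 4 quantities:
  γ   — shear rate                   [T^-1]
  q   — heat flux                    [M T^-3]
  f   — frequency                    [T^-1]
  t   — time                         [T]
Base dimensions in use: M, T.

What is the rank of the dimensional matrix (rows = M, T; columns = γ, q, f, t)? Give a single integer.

2

Dimensional matrix (M×T by γ×q×f×t):
  M: [ 0  1  0  0]
  T: [-1 -3 -1  1]
Row reduction gives pivot columns γ,q; rank = 2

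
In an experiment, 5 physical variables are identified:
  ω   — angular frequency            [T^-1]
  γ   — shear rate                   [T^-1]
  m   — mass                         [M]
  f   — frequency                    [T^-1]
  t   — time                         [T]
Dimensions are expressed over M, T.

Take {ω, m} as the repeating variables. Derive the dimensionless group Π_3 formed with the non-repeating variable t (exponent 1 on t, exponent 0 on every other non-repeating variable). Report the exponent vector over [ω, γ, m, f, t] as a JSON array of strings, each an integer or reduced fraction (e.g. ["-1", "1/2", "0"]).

["1", "0", "0", "0", "1"]

Exponent matrix [M,T] × [ω,γ,m,f,t]:
  M: [ 0  0  1  0  0]
  T: [-1 -1  0 -1  1]
Row reduction gives pivot columns ω,m; rank = 2
Pivot set = {ω,m}, free = {γ,f,t}
RREF:
  r0: [   1    1    0    1   -1]
  r1: [   0    0    1    0    0]
Fix exponent of t at 1, γ at 0, f at 0; solve each RREF row for its pivot's exponent:
  r0: exp(ω) + (-1)·1 = 0 ⇒ exp(ω) = 1
  r1: exp(m) + (0)·1 = 0 ⇒ exp(m) = 0
Π_3 = ω · t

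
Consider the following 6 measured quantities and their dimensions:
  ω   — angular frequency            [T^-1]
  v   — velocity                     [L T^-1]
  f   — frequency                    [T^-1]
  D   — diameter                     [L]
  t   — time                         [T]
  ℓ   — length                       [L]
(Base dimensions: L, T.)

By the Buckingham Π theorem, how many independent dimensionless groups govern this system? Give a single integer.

4

Exponent matrix [L,T] × [ω,v,f,D,t,ℓ]:
  L: [ 0  1  0  1  0  1]
  T: [-1 -1 -1  0  1  0]
Echelon form has 2 nonzero rows (pivots: ω,v)
6 vars − rank 2 = 4 Π groups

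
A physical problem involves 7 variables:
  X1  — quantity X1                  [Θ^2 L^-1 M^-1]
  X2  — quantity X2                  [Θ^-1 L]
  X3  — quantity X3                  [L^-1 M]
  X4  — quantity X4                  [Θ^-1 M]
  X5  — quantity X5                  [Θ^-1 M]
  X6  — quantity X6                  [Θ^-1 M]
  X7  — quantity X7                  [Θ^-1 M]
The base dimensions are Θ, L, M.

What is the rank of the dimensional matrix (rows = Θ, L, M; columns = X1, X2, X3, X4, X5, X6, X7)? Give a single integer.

Write exponents as rows Θ,L,M / cols X1,X2,X3,X4,X5,X6,X7:
  Θ: [ 2 -1  0 -1 -1 -1 -1]
  L: [-1  1 -1  0  0  0  0]
  M: [-1  0  1  1  1  1  1]
Row reduction gives pivot columns X1,X2; rank = 2

2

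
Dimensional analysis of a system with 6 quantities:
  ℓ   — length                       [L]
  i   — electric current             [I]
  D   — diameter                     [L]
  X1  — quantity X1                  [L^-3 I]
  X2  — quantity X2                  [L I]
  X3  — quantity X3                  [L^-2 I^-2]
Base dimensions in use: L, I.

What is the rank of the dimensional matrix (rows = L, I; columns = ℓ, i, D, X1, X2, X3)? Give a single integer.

Dimensional matrix (L×I by ℓ×i×D×X1×X2×X3):
  L: [ 1  0  1 -3  1 -2]
  I: [ 0  1  0  1  1 -2]
RREF → pivots at {ℓ,i} ⇒ r = 2

2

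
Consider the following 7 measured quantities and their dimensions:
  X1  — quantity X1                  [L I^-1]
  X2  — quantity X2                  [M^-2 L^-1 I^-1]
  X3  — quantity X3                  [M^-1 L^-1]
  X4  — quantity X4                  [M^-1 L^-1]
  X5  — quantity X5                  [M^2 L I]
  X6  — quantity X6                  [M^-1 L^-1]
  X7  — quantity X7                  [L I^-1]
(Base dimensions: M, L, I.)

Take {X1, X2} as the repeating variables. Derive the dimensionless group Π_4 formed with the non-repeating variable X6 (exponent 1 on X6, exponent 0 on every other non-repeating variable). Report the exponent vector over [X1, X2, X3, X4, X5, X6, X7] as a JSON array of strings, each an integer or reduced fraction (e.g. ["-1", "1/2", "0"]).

Dimensional matrix (M×L×I by X1×X2×X3×X4×X5×X6×X7):
  M: [ 0 -2 -1 -1  2 -1  0]
  L: [ 1 -1 -1 -1  1 -1  1]
  I: [-1 -1  0  0  1  0 -1]
RREF → pivots at {X1,X2} ⇒ r = 2
Repeat: X1,X2; free: X3,X4,X5,X6,X7
RREF:
  r0: [   1    0 -1/2 -1/2    0 -1/2    1]
  r1: [   0    1  1/2  1/2   -1  1/2    0]
  r2: [   0    0    0    0    0    0    0]
Fix exponent of X6 at 1, X3 at 0, X4 at 0, X5 at 0, X7 at 0; solve each RREF row for its pivot's exponent:
  r0: exp(X1) + (-1/2)·1 = 0 ⇒ exp(X1) = 1/2
  r1: exp(X2) + (1/2)·1 = 0 ⇒ exp(X2) = -1/2
Π_4 = X1^(1/2) · X2^(-1/2) · X6

["1/2", "-1/2", "0", "0", "0", "1", "0"]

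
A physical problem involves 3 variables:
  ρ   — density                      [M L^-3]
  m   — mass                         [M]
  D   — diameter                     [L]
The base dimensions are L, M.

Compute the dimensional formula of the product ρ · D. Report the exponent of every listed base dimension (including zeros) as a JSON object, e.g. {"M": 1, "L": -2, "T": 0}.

{"L": -2, "M": 1}

Dimensional matrix (L×M by ρ×m×D):
  L: [-3  0  1]
  M: [ 1  1  0]
  [L]: (1)·-3+(1)·1 = -2
  [M]: (1)·1+(1)·0 = 1
⇒ L^-2 M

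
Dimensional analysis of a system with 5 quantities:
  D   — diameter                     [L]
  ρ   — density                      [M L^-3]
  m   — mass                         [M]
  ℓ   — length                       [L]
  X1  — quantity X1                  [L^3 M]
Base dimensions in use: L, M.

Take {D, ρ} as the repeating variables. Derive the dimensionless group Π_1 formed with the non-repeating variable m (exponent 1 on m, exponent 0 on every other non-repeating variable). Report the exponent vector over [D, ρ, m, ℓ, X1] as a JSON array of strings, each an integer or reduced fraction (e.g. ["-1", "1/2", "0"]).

Dimensional matrix (L×M by D×ρ×m×ℓ×X1):
  L: [ 1 -3  0  1  3]
  M: [ 0  1  1  0  1]
RREF → pivots at {D,ρ} ⇒ r = 2
Repeat: D,ρ; free: m,ℓ,X1
RREF:
  r0: [   1    0    3    1    6]
  r1: [   0    1    1    0    1]
Fix exponent of m at 1, ℓ at 0, X1 at 0; solve each RREF row for its pivot's exponent:
  r0: exp(D) + (3)·1 = 0 ⇒ exp(D) = -3
  r1: exp(ρ) + (1)·1 = 0 ⇒ exp(ρ) = -1
Π_1 = D^-3 · ρ^-1 · m

["-3", "-1", "1", "0", "0"]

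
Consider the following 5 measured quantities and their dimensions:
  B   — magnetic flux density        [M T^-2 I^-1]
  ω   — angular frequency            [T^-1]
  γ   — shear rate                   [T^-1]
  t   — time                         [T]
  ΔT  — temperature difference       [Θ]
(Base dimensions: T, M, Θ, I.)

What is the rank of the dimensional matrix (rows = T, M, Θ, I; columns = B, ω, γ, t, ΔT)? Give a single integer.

3

Write exponents as rows T,M,Θ,I / cols B,ω,γ,t,ΔT:
  T: [-2 -1 -1  1  0]
  M: [ 1  0  0  0  0]
  Θ: [ 0  0  0  0  1]
  I: [-1  0  0  0  0]
Echelon form has 3 nonzero rows (pivots: B,ω,ΔT)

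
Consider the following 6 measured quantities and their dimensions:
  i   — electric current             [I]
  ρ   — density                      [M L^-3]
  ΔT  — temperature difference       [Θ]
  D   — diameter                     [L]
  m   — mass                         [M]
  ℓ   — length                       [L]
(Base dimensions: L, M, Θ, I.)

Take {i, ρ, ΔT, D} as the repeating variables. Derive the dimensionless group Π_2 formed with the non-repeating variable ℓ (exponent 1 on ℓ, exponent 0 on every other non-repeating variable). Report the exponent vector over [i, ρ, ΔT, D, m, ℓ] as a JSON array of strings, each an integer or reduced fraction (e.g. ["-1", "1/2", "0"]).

Dimensional matrix (L×M×Θ×I by i×ρ×ΔT×D×m×ℓ):
  L: [ 0 -3  0  1  0  1]
  M: [ 0  1  0  0  1  0]
  Θ: [ 0  0  1  0  0  0]
  I: [ 1  0  0  0  0  0]
Row reduction gives pivot columns i,ρ,ΔT,D; rank = 4
Repeat: i,ρ,ΔT,D; free: m,ℓ
RREF:
  r0: [   1    0    0    0    0    0]
  r1: [   0    1    0    0    1    0]
  r2: [   0    0    1    0    0    0]
  r3: [   0    0    0    1    3    1]
Fix exponent of ℓ at 1, m at 0; solve each RREF row for its pivot's exponent:
  r0: exp(i) + (0)·1 = 0 ⇒ exp(i) = 0
  r1: exp(ρ) + (0)·1 = 0 ⇒ exp(ρ) = 0
  r2: exp(ΔT) + (0)·1 = 0 ⇒ exp(ΔT) = 0
  r3: exp(D) + (1)·1 = 0 ⇒ exp(D) = -1
Π_2 = D^-1 · ℓ

["0", "0", "0", "-1", "0", "1"]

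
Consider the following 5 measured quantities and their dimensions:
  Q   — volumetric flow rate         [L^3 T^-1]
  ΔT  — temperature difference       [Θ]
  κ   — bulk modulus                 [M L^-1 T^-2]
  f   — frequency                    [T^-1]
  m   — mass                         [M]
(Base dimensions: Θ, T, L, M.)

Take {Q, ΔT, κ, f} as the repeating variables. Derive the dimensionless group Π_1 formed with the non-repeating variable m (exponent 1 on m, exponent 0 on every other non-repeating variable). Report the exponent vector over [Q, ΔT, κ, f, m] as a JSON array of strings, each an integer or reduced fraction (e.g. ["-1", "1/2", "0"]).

["-1/3", "0", "-1", "7/3", "1"]

Dimensional matrix (Θ×T×L×M by Q×ΔT×κ×f×m):
  Θ: [ 0  1  0  0  0]
  T: [-1  0 -2 -1  0]
  L: [ 3  0 -1  0  0]
  M: [ 0  0  1  0  1]
Row reduction gives pivot columns Q,ΔT,κ,f; rank = 4
Pivot set = {Q,ΔT,κ,f}, free = {m}
RREF:
  r0: [   1    0    0    0  1/3]
  r1: [   0    1    0    0    0]
  r2: [   0    0    1    0    1]
  r3: [   0    0    0    1 -7/3]
Fix exponent of m at 1; solve each RREF row for its pivot's exponent:
  r0: exp(Q) + (1/3)·1 = 0 ⇒ exp(Q) = -1/3
  r1: exp(ΔT) + (0)·1 = 0 ⇒ exp(ΔT) = 0
  r2: exp(κ) + (1)·1 = 0 ⇒ exp(κ) = -1
  r3: exp(f) + (-7/3)·1 = 0 ⇒ exp(f) = 7/3
Π_1 = Q^(-1/3) · κ^-1 · f^(7/3) · m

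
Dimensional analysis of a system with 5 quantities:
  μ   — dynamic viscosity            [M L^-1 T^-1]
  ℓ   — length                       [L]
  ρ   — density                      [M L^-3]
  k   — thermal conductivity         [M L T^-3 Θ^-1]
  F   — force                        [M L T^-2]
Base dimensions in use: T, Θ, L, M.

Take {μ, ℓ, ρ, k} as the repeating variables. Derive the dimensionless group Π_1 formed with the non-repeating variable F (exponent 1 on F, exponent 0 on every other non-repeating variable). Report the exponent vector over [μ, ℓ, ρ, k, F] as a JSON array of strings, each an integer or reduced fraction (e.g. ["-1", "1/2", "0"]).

Write exponents as rows T,Θ,L,M / cols μ,ℓ,ρ,k,F:
  T: [-1  0  0 -3 -2]
  Θ: [ 0  0  0 -1  0]
  L: [-1  1 -3  1  1]
  M: [ 1  0  1  1  1]
Echelon form has 4 nonzero rows (pivots: μ,ℓ,ρ,k)
Repeat: μ,ℓ,ρ,k; free: F
RREF:
  r0: [   1    0    0    0    2]
  r1: [   0    1    0    0    0]
  r2: [   0    0    1    0   -1]
  r3: [   0    0    0    1    0]
Fix exponent of F at 1; solve each RREF row for its pivot's exponent:
  r0: exp(μ) + (2)·1 = 0 ⇒ exp(μ) = -2
  r1: exp(ℓ) + (0)·1 = 0 ⇒ exp(ℓ) = 0
  r2: exp(ρ) + (-1)·1 = 0 ⇒ exp(ρ) = 1
  r3: exp(k) + (0)·1 = 0 ⇒ exp(k) = 0
Π_1 = μ^-2 · ρ · F

["-2", "0", "1", "0", "1"]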